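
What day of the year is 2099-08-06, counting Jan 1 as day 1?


Date: August 6, 2099
Days in months 1 through 7: 212
Plus 6 days in August

Day of year: 218


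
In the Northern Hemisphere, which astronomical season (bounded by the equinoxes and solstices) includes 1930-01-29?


Date: January 29
Astronomical Winter (approx.; exact equinox/solstice day varies by year): December 21 to March 19
January 29 falls within the Winter window

Winter


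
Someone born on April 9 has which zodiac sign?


Date: April 9
Conventional tropical zodiac dates: Aries from March 21 onward; Taurus starts April 20
April 9 falls within the Aries range

Aries


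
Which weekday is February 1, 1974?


Target: February 1, 1974
Anchor: Jan 1, 1974. With p = 1974 - 1 = 1973: (p + p//4 - p//100 + p//400) mod 7 = (1973 + 493 - 19 + 4) mod 7 = 2451 mod 7 = 1 -> Tuesday (Mon=0 ... Sun=6)
Days before February (Jan): 31 days
Weekday index = (1 + 31) mod 7 = 4

Friday


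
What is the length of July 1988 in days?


July 1988

31 days


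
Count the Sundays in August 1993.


August 1993 has 31 days
Anchor: Jan 1, 1993. With p = 1993 - 1 = 1992: (p + p//4 - p//100 + p//400) mod 7 = (1992 + 498 - 19 + 4) mod 7 = 2475 mod 7 = 4 -> Friday (Mon=0 ... Sun=6)
Days before August (Jan-Jul): 212; August 1 index = (4 + 212) mod 7 = 6 -> Sunday
First Sunday is August 1
Sundays: 1, 8, 15, 22, 29

5 Sundays


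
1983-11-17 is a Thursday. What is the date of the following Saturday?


Current: Thursday
Target: Saturday
Days ahead: 2

Next Saturday: 1983-11-19


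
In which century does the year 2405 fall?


Century = (year - 1) // 100 + 1
= (2405 - 1) // 100 + 1
= 2404 // 100 + 1
= 24 + 1

25th century


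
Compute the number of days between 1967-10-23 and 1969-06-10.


From 1967-10-23 to 1969-06-10
1967-10-23: days before October = 31 + 28 + 31 + 30 + 31 + 30 + 31 + 31 + 30 = 273 (1967 is not a leap year); day of year = 273 + 23 = 296
1969-06-10: days before June = 31 + 28 + 31 + 30 + 31 = 151 (1969 is not a leap year); day of year = 151 + 10 = 161
Rest of 1967: 365 - 296 = 69
Full years 1968 (366): 366
Total = 69 + 366 + 161 = 596

596 days


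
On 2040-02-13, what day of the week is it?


Date: February 13, 2040
Anchor: Jan 1, 2040. With p = 2040 - 1 = 2039: (p + p//4 - p//100 + p//400) mod 7 = (2039 + 509 - 20 + 5) mod 7 = 2533 mod 7 = 6 -> Sunday (Mon=0 ... Sun=6)
Days before February (Jan): 31; offset = 31 + 13 - 1 = 43
Weekday index = (6 + 43) mod 7 = 0

Day of the week: Monday


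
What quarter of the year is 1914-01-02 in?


Month: January (month 1)
Q1: Jan-Mar, Q2: Apr-Jun, Q3: Jul-Sep, Q4: Oct-Dec

Q1


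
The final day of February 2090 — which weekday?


February 2090 has 28 days
Anchor: Jan 1, 2090. With p = 2090 - 1 = 2089: (p + p//4 - p//100 + p//400) mod 7 = (2089 + 522 - 20 + 5) mod 7 = 2596 mod 7 = 6 -> Sunday (Mon=0 ... Sun=6)
Days before February (Jan): 31; February 1 index = (6 + 31) mod 7 = 2 -> Wednesday
Last day offset: 28 - 1 = 27 days
Weekday index = (2 + 27) mod 7 = 1

Tuesday, February 28


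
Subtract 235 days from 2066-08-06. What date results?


Start: 2066-08-06, subtract 235 days
Back 6 days from August 6 reaches July 31, 2066 -> 229 left
July 2066 has 31 days -> back to June 30, 2066 -> 198 left
June 2066 has 30 days -> back to May 31, 2066 -> 168 left
May 2066 has 31 days -> back to April 30, 2066 -> 137 left
April 2066 has 30 days -> back to March 31, 2066 -> 107 left
March 2066 has 31 days -> back to February 28, 2066 -> 76 left
February 2066 has 28 days -> back to January 31, 2066 -> 48 left
January 2066 has 31 days -> back to December 31, 2065 -> 17 left
December 2065: 31 - 17 = 14 -> lands on December 14

Result: 2065-12-14


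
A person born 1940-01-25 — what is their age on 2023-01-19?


Birth: 1940-01-25
Reference: 2023-01-19
Year difference: 2023 - 1940 = 83
Birthday not yet reached in 2023, subtract 1

82 years old


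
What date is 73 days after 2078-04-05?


Start: 2078-04-05, add 73 days
April 2078 has 30 days: 30 - 5 = 25 days to April 30 -> 48 left
May 2078 has 31 days -> 17 left
June 2078: 17 <= 30 -> lands on June 17

Result: 2078-06-17


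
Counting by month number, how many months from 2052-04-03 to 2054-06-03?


From April 2052 to June 2054
2 years * 12 = 24 months, plus 2 months = 26

26 months


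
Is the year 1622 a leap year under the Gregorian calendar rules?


Gregorian leap year rule: divisible by 4, but not by 100, unless also by 400.
1622 is not divisible by 4 -> not a leap year

No


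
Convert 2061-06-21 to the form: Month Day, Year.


ISO 2061-06-21 parses as year=2061, month=06, day=21
Month 6 -> June

June 21, 2061


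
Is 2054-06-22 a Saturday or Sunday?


Anchor: Jan 1, 2054. With p = 2054 - 1 = 2053: (p + p//4 - p//100 + p//400) mod 7 = (2053 + 513 - 20 + 5) mod 7 = 2551 mod 7 = 3 -> Thursday (Mon=0 ... Sun=6)
Day of year: 173; offset = 172
Weekday index = (3 + 172) mod 7 = 0 -> Monday
Weekend days: Saturday, Sunday

No


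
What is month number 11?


Month 11 of 12

November


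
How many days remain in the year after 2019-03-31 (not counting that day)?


Day of year: 90 of 365
Remaining = 365 - 90

275 days


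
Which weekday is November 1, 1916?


Target: November 1, 1916
Anchor: Jan 1, 1916. With p = 1916 - 1 = 1915: (p + p//4 - p//100 + p//400) mod 7 = (1915 + 478 - 19 + 4) mod 7 = 2378 mod 7 = 5 -> Saturday (Mon=0 ... Sun=6)
Days before November (Jan-Oct): 305 days
Weekday index = (5 + 305) mod 7 = 2

Wednesday


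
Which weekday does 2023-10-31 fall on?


Date: October 31, 2023
Anchor: Jan 1, 2023. With p = 2023 - 1 = 2022: (p + p//4 - p//100 + p//400) mod 7 = (2022 + 505 - 20 + 5) mod 7 = 2512 mod 7 = 6 -> Sunday (Mon=0 ... Sun=6)
Days before October (Jan-Sep): 273; offset = 273 + 31 - 1 = 303
Weekday index = (6 + 303) mod 7 = 1

Day of the week: Tuesday


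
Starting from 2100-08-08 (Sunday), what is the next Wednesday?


Current: Sunday
Target: Wednesday
Days ahead: 3

Next Wednesday: 2100-08-11


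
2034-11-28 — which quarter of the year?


Month: November (month 11)
Q1: Jan-Mar, Q2: Apr-Jun, Q3: Jul-Sep, Q4: Oct-Dec

Q4


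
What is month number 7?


Month 7 of 12

July


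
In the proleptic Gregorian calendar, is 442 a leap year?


Gregorian leap year rule: divisible by 4, but not by 100, unless also by 400.
442 is not divisible by 4 -> not a leap year

No


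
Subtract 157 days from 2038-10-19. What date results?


Start: 2038-10-19, subtract 157 days
Back 19 days from October 19 reaches September 30, 2038 -> 138 left
September 2038 has 30 days -> back to August 31, 2038 -> 108 left
August 2038 has 31 days -> back to July 31, 2038 -> 77 left
July 2038 has 31 days -> back to June 30, 2038 -> 46 left
June 2038 has 30 days -> back to May 31, 2038 -> 16 left
May 2038: 31 - 16 = 15 -> lands on May 15

Result: 2038-05-15


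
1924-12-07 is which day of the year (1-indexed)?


Date: December 7, 1924
Days in months 1 through 11: 335
Plus 7 days in December

Day of year: 342


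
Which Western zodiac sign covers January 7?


Date: January 7
Conventional tropical zodiac dates: Capricorn from December 22 onward; Aquarius starts January 20
January 7 falls within the Capricorn range

Capricorn


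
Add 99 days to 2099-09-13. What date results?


Start: 2099-09-13, add 99 days
September 2099 has 30 days: 30 - 13 = 17 days to September 30 -> 82 left
October 2099 has 31 days -> 51 left
November 2099 has 30 days -> 21 left
December 2099: 21 <= 31 -> lands on December 21

Result: 2099-12-21


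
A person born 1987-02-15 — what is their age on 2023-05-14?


Birth: 1987-02-15
Reference: 2023-05-14
Year difference: 2023 - 1987 = 36

36 years old


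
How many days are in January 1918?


January 1918

31 days


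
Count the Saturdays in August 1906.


August 1906 has 31 days
Anchor: Jan 1, 1906. With p = 1906 - 1 = 1905: (p + p//4 - p//100 + p//400) mod 7 = (1905 + 476 - 19 + 4) mod 7 = 2366 mod 7 = 0 -> Monday (Mon=0 ... Sun=6)
Days before August (Jan-Jul): 212; August 1 index = (0 + 212) mod 7 = 2 -> Wednesday
First Saturday is August 4
Saturdays: 4, 11, 18, 25

4 Saturdays


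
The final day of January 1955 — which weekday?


January 1955 has 31 days
Anchor: Jan 1, 1955. With p = 1955 - 1 = 1954: (p + p//4 - p//100 + p//400) mod 7 = (1954 + 488 - 19 + 4) mod 7 = 2427 mod 7 = 5 -> Saturday (Mon=0 ... Sun=6)
January 1 is the anchor itself -> Saturday
Last day offset: 31 - 1 = 30 days
Weekday index = (5 + 30) mod 7 = 0

Monday, January 31


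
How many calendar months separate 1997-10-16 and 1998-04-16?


From October 1997 to April 1998
1 year * 12 = 12 months, minus 6 months = 6

6 months


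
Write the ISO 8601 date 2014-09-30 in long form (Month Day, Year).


ISO 2014-09-30 parses as year=2014, month=09, day=30
Month 9 -> September

September 30, 2014


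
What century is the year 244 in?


Century = (year - 1) // 100 + 1
= (244 - 1) // 100 + 1
= 243 // 100 + 1
= 2 + 1

3rd century


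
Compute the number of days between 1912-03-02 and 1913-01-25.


From 1912-03-02 to 1913-01-25
1912-03-02: days before March = 31 + 29 = 60 (1912 is a leap year); day of year = 60 + 2 = 62
1913-01-25: day of year = 25
Rest of 1912: 366 - 62 = 304
Total = 304 + 25 = 329

329 days


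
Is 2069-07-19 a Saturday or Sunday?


Anchor: Jan 1, 2069. With p = 2069 - 1 = 2068: (p + p//4 - p//100 + p//400) mod 7 = (2068 + 517 - 20 + 5) mod 7 = 2570 mod 7 = 1 -> Tuesday (Mon=0 ... Sun=6)
Day of year: 200; offset = 199
Weekday index = (1 + 199) mod 7 = 4 -> Friday
Weekend days: Saturday, Sunday

No


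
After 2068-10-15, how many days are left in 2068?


Day of year: 289 of 366
Remaining = 366 - 289

77 days


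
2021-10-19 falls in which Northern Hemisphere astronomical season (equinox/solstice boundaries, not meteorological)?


Date: October 19
Astronomical Autumn (approx.; exact equinox/solstice day varies by year): September 22 to December 20
October 19 falls within the Autumn window

Autumn


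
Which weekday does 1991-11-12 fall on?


Date: November 12, 1991
Anchor: Jan 1, 1991. With p = 1991 - 1 = 1990: (p + p//4 - p//100 + p//400) mod 7 = (1990 + 497 - 19 + 4) mod 7 = 2472 mod 7 = 1 -> Tuesday (Mon=0 ... Sun=6)
Days before November (Jan-Oct): 304; offset = 304 + 12 - 1 = 315
Weekday index = (1 + 315) mod 7 = 1

Day of the week: Tuesday


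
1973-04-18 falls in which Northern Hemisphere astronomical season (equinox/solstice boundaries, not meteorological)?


Date: April 18
Astronomical Spring (approx.; exact equinox/solstice day varies by year): March 20 to June 20
April 18 falls within the Spring window

Spring


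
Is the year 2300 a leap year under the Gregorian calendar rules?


Gregorian leap year rule: divisible by 4, but not by 100, unless also by 400.
2300 is divisible by 100 but not 400 -> not a leap year

No


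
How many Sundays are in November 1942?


November 1942 has 30 days
Anchor: Jan 1, 1942. With p = 1942 - 1 = 1941: (p + p//4 - p//100 + p//400) mod 7 = (1941 + 485 - 19 + 4) mod 7 = 2411 mod 7 = 3 -> Thursday (Mon=0 ... Sun=6)
Days before November (Jan-Oct): 304; November 1 index = (3 + 304) mod 7 = 6 -> Sunday
First Sunday is November 1
Sundays: 1, 8, 15, 22, 29

5 Sundays


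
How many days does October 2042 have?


October 2042

31 days


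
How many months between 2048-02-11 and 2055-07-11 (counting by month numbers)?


From February 2048 to July 2055
7 years * 12 = 84 months, plus 5 months = 89

89 months


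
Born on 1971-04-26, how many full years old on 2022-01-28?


Birth: 1971-04-26
Reference: 2022-01-28
Year difference: 2022 - 1971 = 51
Birthday not yet reached in 2022, subtract 1

50 years old


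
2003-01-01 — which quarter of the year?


Month: January (month 1)
Q1: Jan-Mar, Q2: Apr-Jun, Q3: Jul-Sep, Q4: Oct-Dec

Q1


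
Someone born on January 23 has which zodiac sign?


Date: January 23
Conventional tropical zodiac dates: Aquarius from January 20 onward; Pisces starts February 19
January 23 falls within the Aquarius range

Aquarius


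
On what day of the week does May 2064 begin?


Target: May 1, 2064
Anchor: Jan 1, 2064. With p = 2064 - 1 = 2063: (p + p//4 - p//100 + p//400) mod 7 = (2063 + 515 - 20 + 5) mod 7 = 2563 mod 7 = 1 -> Tuesday (Mon=0 ... Sun=6)
Days before May (Jan-Apr): 121 days
Weekday index = (1 + 121) mod 7 = 3

Thursday


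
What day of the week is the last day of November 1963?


November 1963 has 30 days
Anchor: Jan 1, 1963. With p = 1963 - 1 = 1962: (p + p//4 - p//100 + p//400) mod 7 = (1962 + 490 - 19 + 4) mod 7 = 2437 mod 7 = 1 -> Tuesday (Mon=0 ... Sun=6)
Days before November (Jan-Oct): 304; November 1 index = (1 + 304) mod 7 = 4 -> Friday
Last day offset: 30 - 1 = 29 days
Weekday index = (4 + 29) mod 7 = 5

Saturday, November 30


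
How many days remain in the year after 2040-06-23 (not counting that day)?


Day of year: 175 of 366
Remaining = 366 - 175

191 days


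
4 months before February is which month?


February is month 2
2 - 4 = -2; wrap: -2 + 12 = 10

October


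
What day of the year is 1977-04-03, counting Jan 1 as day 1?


Date: April 3, 1977
Days in months 1 through 3: 90
Plus 3 days in April

Day of year: 93


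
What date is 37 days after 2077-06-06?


Start: 2077-06-06, add 37 days
June 2077 has 30 days: 30 - 6 = 24 days to June 30 -> 13 left
July 2077: 13 <= 31 -> lands on July 13

Result: 2077-07-13


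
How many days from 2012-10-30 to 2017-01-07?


From 2012-10-30 to 2017-01-07
2012-10-30: days before October = 31 + 29 + 31 + 30 + 31 + 30 + 31 + 31 + 30 = 274 (2012 is a leap year); day of year = 274 + 30 = 304
2017-01-07: day of year = 7
Rest of 2012: 366 - 304 = 62
Full years 2013 (365), 2014 (365), 2015 (365), 2016 (366): 1461
Total = 62 + 1461 + 7 = 1530

1530 days


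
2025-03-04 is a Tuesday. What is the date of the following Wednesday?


Current: Tuesday
Target: Wednesday
Days ahead: 1

Next Wednesday: 2025-03-05


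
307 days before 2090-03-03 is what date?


Start: 2090-03-03, subtract 307 days
Back 3 days from March 3 reaches February 28, 2090 -> 304 left
February 2090 has 28 days -> back to January 31, 2090 -> 276 left
January 2090 has 31 days -> back to December 31, 2089 -> 245 left
December 2089 has 31 days -> back to November 30, 2089 -> 214 left
November 2089 has 30 days -> back to October 31, 2089 -> 184 left
October 2089 has 31 days -> back to September 30, 2089 -> 153 left
September 2089 has 30 days -> back to August 31, 2089 -> 123 left
August 2089 has 31 days -> back to July 31, 2089 -> 92 left
July 2089 has 31 days -> back to June 30, 2089 -> 61 left
June 2089 has 30 days -> back to May 31, 2089 -> 31 left
May 2089 has 31 days -> back to April 30, 2089 -> 0 left
April 2089: 30 - 0 = 30 -> lands on April 30

Result: 2089-04-30


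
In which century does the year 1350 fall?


Century = (year - 1) // 100 + 1
= (1350 - 1) // 100 + 1
= 1349 // 100 + 1
= 13 + 1

14th century


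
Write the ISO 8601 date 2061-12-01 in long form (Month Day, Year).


ISO 2061-12-01 parses as year=2061, month=12, day=01
Month 12 -> December

December 1, 2061


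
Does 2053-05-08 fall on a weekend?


Anchor: Jan 1, 2053. With p = 2053 - 1 = 2052: (p + p//4 - p//100 + p//400) mod 7 = (2052 + 513 - 20 + 5) mod 7 = 2550 mod 7 = 2 -> Wednesday (Mon=0 ... Sun=6)
Day of year: 128; offset = 127
Weekday index = (2 + 127) mod 7 = 3 -> Thursday
Weekend days: Saturday, Sunday

No


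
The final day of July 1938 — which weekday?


July 1938 has 31 days
Anchor: Jan 1, 1938. With p = 1938 - 1 = 1937: (p + p//4 - p//100 + p//400) mod 7 = (1937 + 484 - 19 + 4) mod 7 = 2406 mod 7 = 5 -> Saturday (Mon=0 ... Sun=6)
Days before July (Jan-Jun): 181; July 1 index = (5 + 181) mod 7 = 4 -> Friday
Last day offset: 31 - 1 = 30 days
Weekday index = (4 + 30) mod 7 = 6

Sunday, July 31


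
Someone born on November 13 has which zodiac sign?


Date: November 13
Conventional tropical zodiac dates: Scorpio from October 23 onward; Sagittarius starts November 22
November 13 falls within the Scorpio range

Scorpio


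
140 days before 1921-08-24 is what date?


Start: 1921-08-24, subtract 140 days
Back 24 days from August 24 reaches July 31, 1921 -> 116 left
July 1921 has 31 days -> back to June 30, 1921 -> 85 left
June 1921 has 30 days -> back to May 31, 1921 -> 55 left
May 1921 has 31 days -> back to April 30, 1921 -> 24 left
April 1921: 30 - 24 = 6 -> lands on April 6

Result: 1921-04-06


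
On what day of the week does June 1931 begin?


Target: June 1, 1931
Anchor: Jan 1, 1931. With p = 1931 - 1 = 1930: (p + p//4 - p//100 + p//400) mod 7 = (1930 + 482 - 19 + 4) mod 7 = 2397 mod 7 = 3 -> Thursday (Mon=0 ... Sun=6)
Days before June (Jan-May): 151 days
Weekday index = (3 + 151) mod 7 = 0

Monday


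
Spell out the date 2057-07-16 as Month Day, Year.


ISO 2057-07-16 parses as year=2057, month=07, day=16
Month 7 -> July

July 16, 2057


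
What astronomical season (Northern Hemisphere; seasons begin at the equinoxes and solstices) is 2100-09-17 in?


Date: September 17
Astronomical Summer (approx.; exact equinox/solstice day varies by year): June 21 to September 21
September 17 falls within the Summer window

Summer


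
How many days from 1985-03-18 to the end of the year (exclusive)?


Day of year: 77 of 365
Remaining = 365 - 77

288 days


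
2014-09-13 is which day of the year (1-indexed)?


Date: September 13, 2014
Days in months 1 through 8: 243
Plus 13 days in September

Day of year: 256


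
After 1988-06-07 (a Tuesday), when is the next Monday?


Current: Tuesday
Target: Monday
Days ahead: 6

Next Monday: 1988-06-13


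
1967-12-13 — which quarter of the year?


Month: December (month 12)
Q1: Jan-Mar, Q2: Apr-Jun, Q3: Jul-Sep, Q4: Oct-Dec

Q4


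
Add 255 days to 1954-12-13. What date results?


Start: 1954-12-13, add 255 days
December 1954 has 31 days: 31 - 13 = 18 days to December 31 -> 237 left
January 1955 has 31 days -> 206 left
February 1955 has 28 days -> 178 left
March 1955 has 31 days -> 147 left
April 1955 has 30 days -> 117 left
May 1955 has 31 days -> 86 left
June 1955 has 30 days -> 56 left
July 1955 has 31 days -> 25 left
August 1955: 25 <= 31 -> lands on August 25

Result: 1955-08-25


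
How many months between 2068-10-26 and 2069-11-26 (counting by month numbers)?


From October 2068 to November 2069
1 year * 12 = 12 months, plus 1 month = 13

13 months


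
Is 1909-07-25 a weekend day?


Anchor: Jan 1, 1909. With p = 1909 - 1 = 1908: (p + p//4 - p//100 + p//400) mod 7 = (1908 + 477 - 19 + 4) mod 7 = 2370 mod 7 = 4 -> Friday (Mon=0 ... Sun=6)
Day of year: 206; offset = 205
Weekday index = (4 + 205) mod 7 = 6 -> Sunday
Weekend days: Saturday, Sunday

Yes


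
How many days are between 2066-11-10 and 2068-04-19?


From 2066-11-10 to 2068-04-19
2066-11-10: days before November = 31 + 28 + 31 + 30 + 31 + 30 + 31 + 31 + 30 + 31 = 304 (2066 is not a leap year); day of year = 304 + 10 = 314
2068-04-19: days before April = 31 + 29 + 31 = 91 (2068 is a leap year); day of year = 91 + 19 = 110
Rest of 2066: 365 - 314 = 51
Full years 2067 (365): 365
Total = 51 + 365 + 110 = 526

526 days


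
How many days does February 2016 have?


February 2016 (leap year: yes)

29 days


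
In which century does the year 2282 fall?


Century = (year - 1) // 100 + 1
= (2282 - 1) // 100 + 1
= 2281 // 100 + 1
= 22 + 1

23rd century


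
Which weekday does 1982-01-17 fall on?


Date: January 17, 1982
Anchor: Jan 1, 1982. With p = 1982 - 1 = 1981: (p + p//4 - p//100 + p//400) mod 7 = (1981 + 495 - 19 + 4) mod 7 = 2461 mod 7 = 4 -> Friday (Mon=0 ... Sun=6)
Days into year = 17 - 1 = 16
Weekday index = (4 + 16) mod 7 = 6

Day of the week: Sunday


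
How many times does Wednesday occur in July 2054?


July 2054 has 31 days
Anchor: Jan 1, 2054. With p = 2054 - 1 = 2053: (p + p//4 - p//100 + p//400) mod 7 = (2053 + 513 - 20 + 5) mod 7 = 2551 mod 7 = 3 -> Thursday (Mon=0 ... Sun=6)
Days before July (Jan-Jun): 181; July 1 index = (3 + 181) mod 7 = 2 -> Wednesday
First Wednesday is July 1
Wednesdays: 1, 8, 15, 22, 29

5 Wednesdays


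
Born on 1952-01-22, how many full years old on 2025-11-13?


Birth: 1952-01-22
Reference: 2025-11-13
Year difference: 2025 - 1952 = 73

73 years old


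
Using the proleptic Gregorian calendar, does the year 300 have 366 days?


Gregorian leap year rule: divisible by 4, but not by 100, unless also by 400.
300 is divisible by 100 but not 400 -> not a leap year

No


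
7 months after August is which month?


August is month 8
8 + 7 = 15; wrap: 15 - 12 = 3

March


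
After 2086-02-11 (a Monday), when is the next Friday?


Current: Monday
Target: Friday
Days ahead: 4

Next Friday: 2086-02-15


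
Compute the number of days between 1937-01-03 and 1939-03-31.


From 1937-01-03 to 1939-03-31
1937-01-03: day of year = 3
1939-03-31: days before March = 31 + 28 = 59 (1939 is not a leap year); day of year = 59 + 31 = 90
Rest of 1937: 365 - 3 = 362
Full years 1938 (365): 365
Total = 362 + 365 + 90 = 817

817 days


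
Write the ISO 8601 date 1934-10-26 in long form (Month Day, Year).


ISO 1934-10-26 parses as year=1934, month=10, day=26
Month 10 -> October

October 26, 1934


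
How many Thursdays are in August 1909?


August 1909 has 31 days
Anchor: Jan 1, 1909. With p = 1909 - 1 = 1908: (p + p//4 - p//100 + p//400) mod 7 = (1908 + 477 - 19 + 4) mod 7 = 2370 mod 7 = 4 -> Friday (Mon=0 ... Sun=6)
Days before August (Jan-Jul): 212; August 1 index = (4 + 212) mod 7 = 6 -> Sunday
First Thursday is August 5
Thursdays: 5, 12, 19, 26

4 Thursdays


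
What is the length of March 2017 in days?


March 2017

31 days


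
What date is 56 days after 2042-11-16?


Start: 2042-11-16, add 56 days
November 2042 has 30 days: 30 - 16 = 14 days to November 30 -> 42 left
December 2042 has 31 days -> 11 left
January 2043: 11 <= 31 -> lands on January 11

Result: 2043-01-11


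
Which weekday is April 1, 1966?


Target: April 1, 1966
Anchor: Jan 1, 1966. With p = 1966 - 1 = 1965: (p + p//4 - p//100 + p//400) mod 7 = (1965 + 491 - 19 + 4) mod 7 = 2441 mod 7 = 5 -> Saturday (Mon=0 ... Sun=6)
Days before April (Jan-Mar): 90 days
Weekday index = (5 + 90) mod 7 = 4

Friday


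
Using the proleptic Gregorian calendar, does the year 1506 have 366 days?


Gregorian leap year rule: divisible by 4, but not by 100, unless also by 400.
1506 is not divisible by 4 -> not a leap year

No


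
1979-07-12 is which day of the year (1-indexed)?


Date: July 12, 1979
Days in months 1 through 6: 181
Plus 12 days in July

Day of year: 193


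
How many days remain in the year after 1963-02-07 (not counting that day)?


Day of year: 38 of 365
Remaining = 365 - 38

327 days


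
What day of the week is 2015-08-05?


Date: August 5, 2015
Anchor: Jan 1, 2015. With p = 2015 - 1 = 2014: (p + p//4 - p//100 + p//400) mod 7 = (2014 + 503 - 20 + 5) mod 7 = 2502 mod 7 = 3 -> Thursday (Mon=0 ... Sun=6)
Days before August (Jan-Jul): 212; offset = 212 + 5 - 1 = 216
Weekday index = (3 + 216) mod 7 = 2

Day of the week: Wednesday


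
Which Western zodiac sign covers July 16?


Date: July 16
Conventional tropical zodiac dates: Cancer from June 21 onward; Leo starts July 23
July 16 falls within the Cancer range

Cancer


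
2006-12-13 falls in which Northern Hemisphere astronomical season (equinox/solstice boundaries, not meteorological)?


Date: December 13
Astronomical Autumn (approx.; exact equinox/solstice day varies by year): September 22 to December 20
December 13 falls within the Autumn window

Autumn


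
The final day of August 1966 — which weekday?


August 1966 has 31 days
Anchor: Jan 1, 1966. With p = 1966 - 1 = 1965: (p + p//4 - p//100 + p//400) mod 7 = (1965 + 491 - 19 + 4) mod 7 = 2441 mod 7 = 5 -> Saturday (Mon=0 ... Sun=6)
Days before August (Jan-Jul): 212; August 1 index = (5 + 212) mod 7 = 0 -> Monday
Last day offset: 31 - 1 = 30 days
Weekday index = (0 + 30) mod 7 = 2

Wednesday, August 31


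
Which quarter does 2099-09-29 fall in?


Month: September (month 9)
Q1: Jan-Mar, Q2: Apr-Jun, Q3: Jul-Sep, Q4: Oct-Dec

Q3


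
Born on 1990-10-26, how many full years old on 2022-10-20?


Birth: 1990-10-26
Reference: 2022-10-20
Year difference: 2022 - 1990 = 32
Birthday not yet reached in 2022, subtract 1

31 years old


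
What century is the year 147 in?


Century = (year - 1) // 100 + 1
= (147 - 1) // 100 + 1
= 146 // 100 + 1
= 1 + 1

2nd century


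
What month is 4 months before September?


September is month 9
9 - 4 = 5

May


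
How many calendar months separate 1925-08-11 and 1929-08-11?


From August 1925 to August 1929
4 years * 12 = 48 months = 48

48 months


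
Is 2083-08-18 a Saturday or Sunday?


Anchor: Jan 1, 2083. With p = 2083 - 1 = 2082: (p + p//4 - p//100 + p//400) mod 7 = (2082 + 520 - 20 + 5) mod 7 = 2587 mod 7 = 4 -> Friday (Mon=0 ... Sun=6)
Day of year: 230; offset = 229
Weekday index = (4 + 229) mod 7 = 2 -> Wednesday
Weekend days: Saturday, Sunday

No


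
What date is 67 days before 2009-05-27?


Start: 2009-05-27, subtract 67 days
Back 27 days from May 27 reaches April 30, 2009 -> 40 left
April 2009 has 30 days -> back to March 31, 2009 -> 10 left
March 2009: 31 - 10 = 21 -> lands on March 21

Result: 2009-03-21


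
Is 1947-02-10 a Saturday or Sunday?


Anchor: Jan 1, 1947. With p = 1947 - 1 = 1946: (p + p//4 - p//100 + p//400) mod 7 = (1946 + 486 - 19 + 4) mod 7 = 2417 mod 7 = 2 -> Wednesday (Mon=0 ... Sun=6)
Day of year: 41; offset = 40
Weekday index = (2 + 40) mod 7 = 0 -> Monday
Weekend days: Saturday, Sunday

No


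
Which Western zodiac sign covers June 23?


Date: June 23
Conventional tropical zodiac dates: Cancer from June 21 onward; Leo starts July 23
June 23 falls within the Cancer range

Cancer


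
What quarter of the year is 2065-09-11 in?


Month: September (month 9)
Q1: Jan-Mar, Q2: Apr-Jun, Q3: Jul-Sep, Q4: Oct-Dec

Q3


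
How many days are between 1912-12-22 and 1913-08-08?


From 1912-12-22 to 1913-08-08
1912-12-22: days before December = 31 + 29 + 31 + 30 + 31 + 30 + 31 + 31 + 30 + 31 + 30 = 335 (1912 is a leap year); day of year = 335 + 22 = 357
1913-08-08: days before August = 31 + 28 + 31 + 30 + 31 + 30 + 31 = 212 (1913 is not a leap year); day of year = 212 + 8 = 220
Rest of 1912: 366 - 357 = 9
Total = 9 + 220 = 229

229 days


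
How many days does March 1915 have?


March 1915

31 days


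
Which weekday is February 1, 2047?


Target: February 1, 2047
Anchor: Jan 1, 2047. With p = 2047 - 1 = 2046: (p + p//4 - p//100 + p//400) mod 7 = (2046 + 511 - 20 + 5) mod 7 = 2542 mod 7 = 1 -> Tuesday (Mon=0 ... Sun=6)
Days before February (Jan): 31 days
Weekday index = (1 + 31) mod 7 = 4

Friday


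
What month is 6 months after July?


July is month 7
7 + 6 = 13; wrap: 13 - 12 = 1

January


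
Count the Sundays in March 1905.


March 1905 has 31 days
Anchor: Jan 1, 1905. With p = 1905 - 1 = 1904: (p + p//4 - p//100 + p//400) mod 7 = (1904 + 476 - 19 + 4) mod 7 = 2365 mod 7 = 6 -> Sunday (Mon=0 ... Sun=6)
Days before March (Jan-Feb): 59; March 1 index = (6 + 59) mod 7 = 2 -> Wednesday
First Sunday is March 5
Sundays: 5, 12, 19, 26

4 Sundays


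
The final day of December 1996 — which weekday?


December 1996 has 31 days
Anchor: Jan 1, 1996. With p = 1996 - 1 = 1995: (p + p//4 - p//100 + p//400) mod 7 = (1995 + 498 - 19 + 4) mod 7 = 2478 mod 7 = 0 -> Monday (Mon=0 ... Sun=6)
Days before December (Jan-Nov): 335; December 1 index = (0 + 335) mod 7 = 6 -> Sunday
Last day offset: 31 - 1 = 30 days
Weekday index = (6 + 30) mod 7 = 1

Tuesday, December 31


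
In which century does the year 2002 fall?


Century = (year - 1) // 100 + 1
= (2002 - 1) // 100 + 1
= 2001 // 100 + 1
= 20 + 1

21st century


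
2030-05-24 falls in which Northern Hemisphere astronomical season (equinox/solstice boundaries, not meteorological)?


Date: May 24
Astronomical Spring (approx.; exact equinox/solstice day varies by year): March 20 to June 20
May 24 falls within the Spring window

Spring


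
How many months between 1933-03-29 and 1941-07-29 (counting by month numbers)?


From March 1933 to July 1941
8 years * 12 = 96 months, plus 4 months = 100

100 months


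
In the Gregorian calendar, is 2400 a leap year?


Gregorian leap year rule: divisible by 4, but not by 100, unless also by 400.
2400 is divisible by 400 -> leap year

Yes


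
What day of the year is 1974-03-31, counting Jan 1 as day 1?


Date: March 31, 1974
Days in months 1 through 2: 59
Plus 31 days in March

Day of year: 90


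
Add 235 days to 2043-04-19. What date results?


Start: 2043-04-19, add 235 days
April 2043 has 30 days: 30 - 19 = 11 days to April 30 -> 224 left
May 2043 has 31 days -> 193 left
June 2043 has 30 days -> 163 left
July 2043 has 31 days -> 132 left
August 2043 has 31 days -> 101 left
September 2043 has 30 days -> 71 left
October 2043 has 31 days -> 40 left
November 2043 has 30 days -> 10 left
December 2043: 10 <= 31 -> lands on December 10

Result: 2043-12-10


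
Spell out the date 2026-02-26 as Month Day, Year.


ISO 2026-02-26 parses as year=2026, month=02, day=26
Month 2 -> February

February 26, 2026


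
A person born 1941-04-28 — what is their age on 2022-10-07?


Birth: 1941-04-28
Reference: 2022-10-07
Year difference: 2022 - 1941 = 81

81 years old


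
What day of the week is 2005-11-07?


Date: November 7, 2005
Anchor: Jan 1, 2005. With p = 2005 - 1 = 2004: (p + p//4 - p//100 + p//400) mod 7 = (2004 + 501 - 20 + 5) mod 7 = 2490 mod 7 = 5 -> Saturday (Mon=0 ... Sun=6)
Days before November (Jan-Oct): 304; offset = 304 + 7 - 1 = 310
Weekday index = (5 + 310) mod 7 = 0

Day of the week: Monday


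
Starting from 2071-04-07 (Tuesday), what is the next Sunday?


Current: Tuesday
Target: Sunday
Days ahead: 5

Next Sunday: 2071-04-12


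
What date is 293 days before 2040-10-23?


Start: 2040-10-23, subtract 293 days
Back 23 days from October 23 reaches September 30, 2040 -> 270 left
September 2040 has 30 days -> back to August 31, 2040 -> 240 left
August 2040 has 31 days -> back to July 31, 2040 -> 209 left
July 2040 has 31 days -> back to June 30, 2040 -> 178 left
June 2040 has 30 days -> back to May 31, 2040 -> 148 left
May 2040 has 31 days -> back to April 30, 2040 -> 117 left
April 2040 has 30 days -> back to March 31, 2040 -> 87 left
March 2040 has 31 days -> back to February 29, 2040 -> 56 left
February 2040 has 29 days -> back to January 31, 2040 -> 27 left
January 2040: 31 - 27 = 4 -> lands on January 4

Result: 2040-01-04


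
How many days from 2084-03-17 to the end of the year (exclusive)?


Day of year: 77 of 366
Remaining = 366 - 77

289 days


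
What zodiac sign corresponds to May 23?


Date: May 23
Conventional tropical zodiac dates: Gemini from May 21 onward; Cancer starts June 21
May 23 falls within the Gemini range

Gemini


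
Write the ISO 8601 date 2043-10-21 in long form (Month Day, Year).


ISO 2043-10-21 parses as year=2043, month=10, day=21
Month 10 -> October

October 21, 2043


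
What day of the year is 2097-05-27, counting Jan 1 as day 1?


Date: May 27, 2097
Days in months 1 through 4: 120
Plus 27 days in May

Day of year: 147


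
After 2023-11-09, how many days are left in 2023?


Day of year: 313 of 365
Remaining = 365 - 313

52 days


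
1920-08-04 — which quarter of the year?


Month: August (month 8)
Q1: Jan-Mar, Q2: Apr-Jun, Q3: Jul-Sep, Q4: Oct-Dec

Q3


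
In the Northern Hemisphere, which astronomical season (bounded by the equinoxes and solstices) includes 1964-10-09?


Date: October 9
Astronomical Autumn (approx.; exact equinox/solstice day varies by year): September 22 to December 20
October 9 falls within the Autumn window

Autumn


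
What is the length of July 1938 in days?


July 1938

31 days


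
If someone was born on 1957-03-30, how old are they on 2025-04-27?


Birth: 1957-03-30
Reference: 2025-04-27
Year difference: 2025 - 1957 = 68

68 years old


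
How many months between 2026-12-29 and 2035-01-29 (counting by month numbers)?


From December 2026 to January 2035
9 years * 12 = 108 months, minus 11 months = 97

97 months


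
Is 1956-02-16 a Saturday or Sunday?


Anchor: Jan 1, 1956. With p = 1956 - 1 = 1955: (p + p//4 - p//100 + p//400) mod 7 = (1955 + 488 - 19 + 4) mod 7 = 2428 mod 7 = 6 -> Sunday (Mon=0 ... Sun=6)
Day of year: 47; offset = 46
Weekday index = (6 + 46) mod 7 = 3 -> Thursday
Weekend days: Saturday, Sunday

No


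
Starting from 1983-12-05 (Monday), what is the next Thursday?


Current: Monday
Target: Thursday
Days ahead: 3

Next Thursday: 1983-12-08


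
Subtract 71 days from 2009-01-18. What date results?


Start: 2009-01-18, subtract 71 days
Back 18 days from January 18 reaches December 31, 2008 -> 53 left
December 2008 has 31 days -> back to November 30, 2008 -> 22 left
November 2008: 30 - 22 = 8 -> lands on November 8

Result: 2008-11-08


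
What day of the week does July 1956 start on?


Target: July 1, 1956
Anchor: Jan 1, 1956. With p = 1956 - 1 = 1955: (p + p//4 - p//100 + p//400) mod 7 = (1955 + 488 - 19 + 4) mod 7 = 2428 mod 7 = 6 -> Sunday (Mon=0 ... Sun=6)
Days before July (Jan-Jun): 182 days
Weekday index = (6 + 182) mod 7 = 6

Sunday


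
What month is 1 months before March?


March is month 3
3 - 1 = 2

February


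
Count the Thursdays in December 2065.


December 2065 has 31 days
Anchor: Jan 1, 2065. With p = 2065 - 1 = 2064: (p + p//4 - p//100 + p//400) mod 7 = (2064 + 516 - 20 + 5) mod 7 = 2565 mod 7 = 3 -> Thursday (Mon=0 ... Sun=6)
Days before December (Jan-Nov): 334; December 1 index = (3 + 334) mod 7 = 1 -> Tuesday
First Thursday is December 3
Thursdays: 3, 10, 17, 24, 31

5 Thursdays


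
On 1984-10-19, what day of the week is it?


Date: October 19, 1984
Anchor: Jan 1, 1984. With p = 1984 - 1 = 1983: (p + p//4 - p//100 + p//400) mod 7 = (1983 + 495 - 19 + 4) mod 7 = 2463 mod 7 = 6 -> Sunday (Mon=0 ... Sun=6)
Days before October (Jan-Sep): 274; offset = 274 + 19 - 1 = 292
Weekday index = (6 + 292) mod 7 = 4

Day of the week: Friday


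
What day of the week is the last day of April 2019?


April 2019 has 30 days
Anchor: Jan 1, 2019. With p = 2019 - 1 = 2018: (p + p//4 - p//100 + p//400) mod 7 = (2018 + 504 - 20 + 5) mod 7 = 2507 mod 7 = 1 -> Tuesday (Mon=0 ... Sun=6)
Days before April (Jan-Mar): 90; April 1 index = (1 + 90) mod 7 = 0 -> Monday
Last day offset: 30 - 1 = 29 days
Weekday index = (0 + 29) mod 7 = 1

Tuesday, April 30


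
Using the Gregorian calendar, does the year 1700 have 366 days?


Gregorian leap year rule: divisible by 4, but not by 100, unless also by 400.
1700 is divisible by 100 but not 400 -> not a leap year

No


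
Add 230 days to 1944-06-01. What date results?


Start: 1944-06-01, add 230 days
June 1944 has 30 days: 30 - 1 = 29 days to June 30 -> 201 left
July 1944 has 31 days -> 170 left
August 1944 has 31 days -> 139 left
September 1944 has 30 days -> 109 left
October 1944 has 31 days -> 78 left
November 1944 has 30 days -> 48 left
December 1944 has 31 days -> 17 left
January 1945: 17 <= 31 -> lands on January 17

Result: 1945-01-17


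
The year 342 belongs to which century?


Century = (year - 1) // 100 + 1
= (342 - 1) // 100 + 1
= 341 // 100 + 1
= 3 + 1

4th century


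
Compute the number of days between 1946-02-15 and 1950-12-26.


From 1946-02-15 to 1950-12-26
1946-02-15: days before February = 31; day of year = 31 + 15 = 46
1950-12-26: days before December = 31 + 28 + 31 + 30 + 31 + 30 + 31 + 31 + 30 + 31 + 30 = 334 (1950 is not a leap year); day of year = 334 + 26 = 360
Rest of 1946: 365 - 46 = 319
Full years 1947 (365), 1948 (366), 1949 (365): 1096
Total = 319 + 1096 + 360 = 1775

1775 days


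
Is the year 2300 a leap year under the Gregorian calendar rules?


Gregorian leap year rule: divisible by 4, but not by 100, unless also by 400.
2300 is divisible by 100 but not 400 -> not a leap year

No


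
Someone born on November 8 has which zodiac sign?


Date: November 8
Conventional tropical zodiac dates: Scorpio from October 23 onward; Sagittarius starts November 22
November 8 falls within the Scorpio range

Scorpio


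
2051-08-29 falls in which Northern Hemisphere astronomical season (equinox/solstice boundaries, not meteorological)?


Date: August 29
Astronomical Summer (approx.; exact equinox/solstice day varies by year): June 21 to September 21
August 29 falls within the Summer window

Summer


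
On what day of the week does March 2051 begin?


Target: March 1, 2051
Anchor: Jan 1, 2051. With p = 2051 - 1 = 2050: (p + p//4 - p//100 + p//400) mod 7 = (2050 + 512 - 20 + 5) mod 7 = 2547 mod 7 = 6 -> Sunday (Mon=0 ... Sun=6)
Days before March (Jan-Feb): 59 days
Weekday index = (6 + 59) mod 7 = 2

Wednesday


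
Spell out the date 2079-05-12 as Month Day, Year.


ISO 2079-05-12 parses as year=2079, month=05, day=12
Month 5 -> May

May 12, 2079


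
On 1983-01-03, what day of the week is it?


Date: January 3, 1983
Anchor: Jan 1, 1983. With p = 1983 - 1 = 1982: (p + p//4 - p//100 + p//400) mod 7 = (1982 + 495 - 19 + 4) mod 7 = 2462 mod 7 = 5 -> Saturday (Mon=0 ... Sun=6)
Days into year = 3 - 1 = 2
Weekday index = (5 + 2) mod 7 = 0

Day of the week: Monday


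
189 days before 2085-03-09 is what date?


Start: 2085-03-09, subtract 189 days
Back 9 days from March 9 reaches February 28, 2085 -> 180 left
February 2085 has 28 days -> back to January 31, 2085 -> 152 left
January 2085 has 31 days -> back to December 31, 2084 -> 121 left
December 2084 has 31 days -> back to November 30, 2084 -> 90 left
November 2084 has 30 days -> back to October 31, 2084 -> 60 left
October 2084 has 31 days -> back to September 30, 2084 -> 29 left
September 2084: 30 - 29 = 1 -> lands on September 1

Result: 2084-09-01


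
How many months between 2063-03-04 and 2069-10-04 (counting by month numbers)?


From March 2063 to October 2069
6 years * 12 = 72 months, plus 7 months = 79

79 months


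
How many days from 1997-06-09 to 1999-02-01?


From 1997-06-09 to 1999-02-01
1997-06-09: days before June = 31 + 28 + 31 + 30 + 31 = 151 (1997 is not a leap year); day of year = 151 + 9 = 160
1999-02-01: days before February = 31; day of year = 31 + 1 = 32
Rest of 1997: 365 - 160 = 205
Full years 1998 (365): 365
Total = 205 + 365 + 32 = 602

602 days


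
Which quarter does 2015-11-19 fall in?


Month: November (month 11)
Q1: Jan-Mar, Q2: Apr-Jun, Q3: Jul-Sep, Q4: Oct-Dec

Q4


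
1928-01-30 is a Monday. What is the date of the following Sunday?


Current: Monday
Target: Sunday
Days ahead: 6

Next Sunday: 1928-02-05


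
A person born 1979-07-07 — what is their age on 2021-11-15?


Birth: 1979-07-07
Reference: 2021-11-15
Year difference: 2021 - 1979 = 42

42 years old


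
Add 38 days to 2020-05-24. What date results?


Start: 2020-05-24, add 38 days
May 2020 has 31 days: 31 - 24 = 7 days to May 31 -> 31 left
June 2020 has 30 days -> 1 left
July 2020: 1 <= 31 -> lands on July 1

Result: 2020-07-01


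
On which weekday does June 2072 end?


June 2072 has 30 days
Anchor: Jan 1, 2072. With p = 2072 - 1 = 2071: (p + p//4 - p//100 + p//400) mod 7 = (2071 + 517 - 20 + 5) mod 7 = 2573 mod 7 = 4 -> Friday (Mon=0 ... Sun=6)
Days before June (Jan-May): 152; June 1 index = (4 + 152) mod 7 = 2 -> Wednesday
Last day offset: 30 - 1 = 29 days
Weekday index = (2 + 29) mod 7 = 3

Thursday, June 30


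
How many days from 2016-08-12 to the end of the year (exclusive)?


Day of year: 225 of 366
Remaining = 366 - 225

141 days
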